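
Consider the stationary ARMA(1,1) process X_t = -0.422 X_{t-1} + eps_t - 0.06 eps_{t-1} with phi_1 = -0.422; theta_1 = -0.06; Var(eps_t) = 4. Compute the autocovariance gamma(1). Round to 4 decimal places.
\gamma(1) = -2.4051

Multiply the model equation by X_{t-k} and take expectations. With theta_0 = psi_0 = 1 and psi_j the MA(infinity) weights, this gives
  gamma(k) - sum_i phi_i gamma(k-i) = c_k,
  c_k = sigma^2 * sum_{j=k..q} theta_j psi_{j-k}   (c_k = 0 for k > q),
using gamma(-m) = gamma(m).
psi-weights needed (psi_j = theta_j + sum_i phi_i psi_{j-i}):
  psi_1 = theta_1 + phi_1 = -0.06 + (-0.422) = -0.482
Right-hand sides:
  c_0 = sigma^2 (1 + theta_1 psi_1) = 4 * (1 + (-0.06)(-0.482)) = 4 * 1.02892 = 4.11568
  c_1 = sigma^2 theta_1 = 4 * (-0.06) = -0.24
  c_2 = 0
Equations for k = 0 and k = 1 (AR order 1):
  gamma(0) = phi_1 gamma(1) + c_0
  gamma(1) = phi_1 gamma(0) + c_1
Substituting the second into the first: gamma(0) (1 - phi_1^2) = c_0 + phi_1 c_1, so
  gamma(0) = (c_0 + phi_1 c_1) / (1 - phi_1^2) = (4.11568 + (-0.422)(-0.24)) / (1 - (-0.422)^2) = 4.21696 / 0.821916 = 5.130646.
  gamma(1) = phi_1 gamma(0) + c_1 = (-0.422)(5.130646) + (-0.24) = -2.405133.
Therefore gamma(1) = -2.4051 (to 4 decimal places).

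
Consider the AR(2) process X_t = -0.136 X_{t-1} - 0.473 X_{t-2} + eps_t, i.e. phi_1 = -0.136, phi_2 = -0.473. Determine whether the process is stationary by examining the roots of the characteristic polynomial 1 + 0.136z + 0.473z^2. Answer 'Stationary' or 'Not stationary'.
\text{Stationary}

The AR(p) characteristic polynomial is P(z) = 1 + 0.136z + 0.473z^2.
Stationarity requires all roots to lie outside the unit circle, i.e. |z| > 1 for every root.
Set 1 + (0.136) z + (0.473) z^2 = 0, i.e. a z^2 + b z + c = 0 with a = 0.473, b = 0.136, c = 1.
Discriminant D = b^2 - 4ac = (0.136)^2 - 4*(0.473)*1 = 0.018496 - (1.892) = -1.873504.
D < 0, so the roots are the complex-conjugate pair z = (-b +/- i sqrt(-D)) / (2a) = -0.1438 +/- 1.4469i.
For a conjugate pair |z|^2 = z * conj(z) = (product of roots) = c/a = 1/(0.473) = 2.114165, so |z| = sqrt(2.114165) = 1.454 for both roots.
Moduli of all roots: 1.4540, 1.4540.
All moduli strictly greater than 1? Yes.
Verdict: Stationary.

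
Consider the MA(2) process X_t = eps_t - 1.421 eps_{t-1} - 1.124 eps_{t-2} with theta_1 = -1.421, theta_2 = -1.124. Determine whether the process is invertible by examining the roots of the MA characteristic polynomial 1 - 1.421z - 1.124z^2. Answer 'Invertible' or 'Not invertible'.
\text{Not invertible}

The MA(q) characteristic polynomial is P(z) = 1 - 1.421z - 1.124z^2.
Invertibility requires all roots to lie outside the unit circle, i.e. |z| > 1 for every root.
Set 1 + (-1.421) z + (-1.124) z^2 = 0, i.e. a z^2 + b z + c = 0 with a = -1.124, b = -1.421, c = 1.
Discriminant D = b^2 - 4ac = (-1.421)^2 - 4*(-1.124)*1 = 2.019241 - (-4.496) = 6.515241.
D >= 0, so the roots are real: z = (-b +/- sqrt(D)) / (2a) = (1.421 +/- 2.552497) / (-2.248).
  z_1 = (1.421 + 2.552497) / (-2.248) = -1.7676,   |z_1| = 1.7676.
  z_2 = (1.421 - 2.552497) / (-2.248) = 0.5033,   |z_2| = 0.5033.
Moduli of all roots: 1.7676, 0.5033.
All moduli strictly greater than 1? No.
Verdict: Not invertible.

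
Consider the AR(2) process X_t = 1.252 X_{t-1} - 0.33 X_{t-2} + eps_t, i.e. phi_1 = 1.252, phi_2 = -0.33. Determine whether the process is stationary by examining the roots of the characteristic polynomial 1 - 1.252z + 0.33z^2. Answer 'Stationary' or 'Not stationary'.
\text{Stationary}

The AR(p) characteristic polynomial is P(z) = 1 - 1.252z + 0.33z^2.
Stationarity requires all roots to lie outside the unit circle, i.e. |z| > 1 for every root.
Set 1 + (-1.252) z + (0.33) z^2 = 0, i.e. a z^2 + b z + c = 0 with a = 0.33, b = -1.252, c = 1.
Discriminant D = b^2 - 4ac = (-1.252)^2 - 4*(0.33)*1 = 1.567504 - (1.32) = 0.247504.
D >= 0, so the roots are real: z = (-b +/- sqrt(D)) / (2a) = (1.252 +/- 0.497498) / (0.66).
  z_1 = (1.252 + 0.497498) / (0.66) = 2.6508,   |z_1| = 2.6508.
  z_2 = (1.252 - 0.497498) / (0.66) = 1.1432,   |z_2| = 1.1432.
Moduli of all roots: 2.6508, 1.1432.
All moduli strictly greater than 1? Yes.
Verdict: Stationary.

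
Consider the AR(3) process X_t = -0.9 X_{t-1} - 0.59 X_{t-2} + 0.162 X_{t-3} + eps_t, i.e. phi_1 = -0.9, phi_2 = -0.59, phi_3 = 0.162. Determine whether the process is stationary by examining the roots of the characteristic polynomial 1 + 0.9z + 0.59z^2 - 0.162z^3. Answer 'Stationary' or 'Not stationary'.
\text{Stationary}

The AR(p) characteristic polynomial is P(z) = 1 + 0.9z + 0.59z^2 - 0.162z^3.
Stationarity requires all roots to lie outside the unit circle, i.e. |z| > 1 for every root.
Degree 3: look for a simple real root z0 first, then factor out (1 - z/z0) and solve the remaining quadratic.
Testing z0 = 5: P(5) = 1 + (0.9)(5) + (0.59)(5)^2 + (-0.162)(5)^3
  = 1 + (4.5) + (14.75) + (-20.25) = 0.  So z_0 = 5 is a root, |z_0| = 5.
Divide out the factor (1 - 0.2 z) = (1 - z/z0) (since 1/z0 = 0.2):
  P(z) = (1 - 0.2 z)(1 + (1.1) z + (0.81) z^2)
  [check: z-coef 1.1 - (0.2) = 0.9; z^2-coef 0.81 - (0.2)(1.1) = 0.59; z^3-coef -(0.2)(0.81) = -0.162.]
Remaining roots from the quadratic factor 1 + (1.1) z + (0.81) z^2:
  Set 1 + (1.1) z + (0.81) z^2 = 0, i.e. a z^2 + b z + c = 0 with a = 0.81, b = 1.1, c = 1.
  Discriminant D = b^2 - 4ac = (1.1)^2 - 4*(0.81)*1 = 1.21 - (3.24) = -2.03.
  D < 0, so the roots are the complex-conjugate pair z = (-b +/- i sqrt(-D)) / (2a) = -0.679 +/- 0.8795i.
  For a conjugate pair |z|^2 = z * conj(z) = (product of roots) = c/a = 1/(0.81) = 1.234568, so |z| = sqrt(1.234568) = 1.1111 for both roots.
Moduli of all roots: 5.0000, 1.1111, 1.1111.
All moduli strictly greater than 1? Yes.
Verdict: Stationary.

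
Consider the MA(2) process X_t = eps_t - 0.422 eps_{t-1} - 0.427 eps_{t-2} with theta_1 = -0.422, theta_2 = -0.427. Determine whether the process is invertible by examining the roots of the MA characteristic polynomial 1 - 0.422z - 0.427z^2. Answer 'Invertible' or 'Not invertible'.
\text{Invertible}

The MA(q) characteristic polynomial is P(z) = 1 - 0.422z - 0.427z^2.
Invertibility requires all roots to lie outside the unit circle, i.e. |z| > 1 for every root.
Set 1 + (-0.422) z + (-0.427) z^2 = 0, i.e. a z^2 + b z + c = 0 with a = -0.427, b = -0.422, c = 1.
Discriminant D = b^2 - 4ac = (-0.422)^2 - 4*(-0.427)*1 = 0.178084 - (-1.708) = 1.886084.
D >= 0, so the roots are real: z = (-b +/- sqrt(D)) / (2a) = (0.422 +/- 1.373348) / (-0.854).
  z_1 = (0.422 + 1.373348) / (-0.854) = -2.1023,   |z_1| = 2.1023.
  z_2 = (0.422 - 1.373348) / (-0.854) = 1.114,   |z_2| = 1.114.
Moduli of all roots: 2.1023, 1.1140.
All moduli strictly greater than 1? Yes.
Verdict: Invertible.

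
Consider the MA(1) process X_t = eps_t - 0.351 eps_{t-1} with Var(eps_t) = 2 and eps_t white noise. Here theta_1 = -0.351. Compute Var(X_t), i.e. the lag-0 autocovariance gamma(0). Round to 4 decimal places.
\gamma(0) = 2.2464

For an MA(q) process X_t = eps_t + sum_i theta_i eps_{t-i} with
Var(eps_t) = sigma^2, the variance is
  gamma(0) = sigma^2 * (1 + sum_i theta_i^2).
  sum_i theta_i^2 = (-0.351)^2 = 0.123201.
  gamma(0) = 2 * (1 + 0.123201) = 2 * 1.123201 = 2.246402, which rounds to 2.2464.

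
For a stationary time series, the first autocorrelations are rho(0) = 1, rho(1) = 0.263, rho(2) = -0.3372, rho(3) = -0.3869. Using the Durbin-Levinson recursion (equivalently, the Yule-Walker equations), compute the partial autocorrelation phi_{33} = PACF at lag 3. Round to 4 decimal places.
\phi_{33} = -0.1920

The PACF at lag k is phi_{kk}, the last component of the solution
to the Yule-Walker system G_k phi = r_k where
  (G_k)_{ij} = rho(|i - j|), (r_k)_i = rho(i), i,j = 1..k.
Equivalently, Durbin-Levinson gives phi_{kk} iteratively:
  phi_{11} = rho(1)
  phi_{kk} = [rho(k) - sum_{j=1..k-1} phi_{k-1,j} rho(k-j)]
            / [1 - sum_{j=1..k-1} phi_{k-1,j} rho(j)],
  phi_{k,j} = phi_{k-1,j} - phi_{kk} phi_{k-1,k-j},  j = 1..k-1.
Step k = 1:
  phi_11 = rho(1) = 0.263.
Step k = 2:
  phi_22 = [rho(2) - phi_11 rho(1)] / [1 - phi_11 rho(1)] = [-0.3372 - (0.263)(0.263)] / [1 - (0.263)(0.263)]
         = -0.406369 / 0.930831 = -0.436566.
  Update: phi_21 = phi_11 - phi_22 phi_11 = 0.263 - (-0.436566)(0.263) = 0.377817.
Step k = 3:
  phi_33 = [rho(3) - phi_21 rho(2) - phi_22 rho(1)] / [1 - phi_21 rho(1) - phi_22 rho(2)]
    numerator   = -0.3869 - (0.377817)(-0.3372) - (-0.436566)(0.263) = -0.14468336
    denominator = 1 - (0.377817)(0.263) - (-0.436566)(-0.3372) = 0.75342418
  phi_33 = -0.14468336 / 0.75342418 = -0.192.
Therefore phi_{33} = -0.1920.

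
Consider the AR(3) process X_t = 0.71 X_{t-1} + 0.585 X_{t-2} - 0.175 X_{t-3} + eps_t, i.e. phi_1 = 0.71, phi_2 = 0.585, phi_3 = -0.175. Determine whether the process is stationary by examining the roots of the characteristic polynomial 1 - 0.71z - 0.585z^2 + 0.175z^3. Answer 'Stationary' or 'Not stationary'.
\text{Not stationary}

The AR(p) characteristic polynomial is P(z) = 1 - 0.71z - 0.585z^2 + 0.175z^3.
Stationarity requires all roots to lie outside the unit circle, i.e. |z| > 1 for every root.
Degree 3: look for a simple real root z0 first, then factor out (1 - z/z0) and solve the remaining quadratic.
Testing z0 = 4: P(4) = 1 + (-0.71)(4) + (-0.585)(4)^2 + (0.175)(4)^3
  = 1 + (-2.84) + (-9.36) + (11.2) = 0.  So z_0 = 4 is a root, |z_0| = 4.
Divide out the factor (1 - 0.25 z) = (1 - z/z0) (since 1/z0 = 0.25):
  P(z) = (1 - 0.25 z)(1 + (-0.46) z + (-0.7) z^2)
  [check: z-coef -0.46 - (0.25) = -0.71; z^2-coef -0.7 - (0.25)(-0.46) = -0.585; z^3-coef -(0.25)(-0.7) = 0.175.]
Remaining roots from the quadratic factor 1 + (-0.46) z + (-0.7) z^2:
  Set 1 + (-0.46) z + (-0.7) z^2 = 0, i.e. a z^2 + b z + c = 0 with a = -0.7, b = -0.46, c = 1.
  Discriminant D = b^2 - 4ac = (-0.46)^2 - 4*(-0.7)*1 = 0.2116 - (-2.8) = 3.0116.
  D >= 0, so the roots are real: z = (-b +/- sqrt(D)) / (2a) = (0.46 +/- 1.735396) / (-1.4).
    z_1 = (0.46 + 1.735396) / (-1.4) = -1.5681,   |z_1| = 1.5681.
    z_2 = (0.46 - 1.735396) / (-1.4) = 0.911,   |z_2| = 0.911.
Moduli of all roots: 4.0000, 1.5681, 0.9110.
All moduli strictly greater than 1? No.
Verdict: Not stationary.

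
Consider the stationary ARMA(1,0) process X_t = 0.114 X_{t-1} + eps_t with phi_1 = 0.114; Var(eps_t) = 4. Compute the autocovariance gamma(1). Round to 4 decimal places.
\gamma(1) = 0.4620

Multiply the model equation by X_{t-k} and take expectations. With theta_0 = psi_0 = 1 and psi_j the MA(infinity) weights, this gives
  gamma(k) - sum_i phi_i gamma(k-i) = c_k,
  c_k = sigma^2 * sum_{j=k..q} theta_j psi_{j-k}   (c_k = 0 for k > q),
using gamma(-m) = gamma(m).
Pure AR (q = 0): c_0 = sigma^2 = 4, c_k = 0 for k >= 1.
Equations for k = 0 and k = 1 (AR order 1):
  gamma(0) = phi_1 gamma(1) + c_0
  gamma(1) = phi_1 gamma(0) + c_1
Substituting the second into the first: gamma(0) (1 - phi_1^2) = c_0 + phi_1 c_1, so
  gamma(0) = c_0 / (1 - phi_1^2) = 4 / (1 - (0.114)^2) = 4 / 0.987004 = 4.052668.
  gamma(1) = phi_1 gamma(0) = (0.114)(4.052668) = 0.462004.
Therefore gamma(1) = 0.4620 (to 4 decimal places).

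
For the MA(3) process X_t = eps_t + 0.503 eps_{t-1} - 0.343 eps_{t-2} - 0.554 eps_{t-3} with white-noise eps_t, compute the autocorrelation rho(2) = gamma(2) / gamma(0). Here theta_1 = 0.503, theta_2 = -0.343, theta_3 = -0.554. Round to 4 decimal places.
\rho(2) = -0.3706

For an MA(q) process with theta_0 = 1, the autocovariance is
  gamma(k) = sigma^2 * sum_{i=0..q-k} theta_i * theta_{i+k},
and rho(k) = gamma(k) / gamma(0). Sigma^2 cancels.
  numerator   = (1)*(-0.343) + (0.503)*(-0.554) = -0.621662.
  denominator = (1)^2 + (0.503)^2 + (-0.343)^2 + (-0.554)^2 = 1.677574.
  rho(2) = -0.621662 / 1.677574 = -0.3706.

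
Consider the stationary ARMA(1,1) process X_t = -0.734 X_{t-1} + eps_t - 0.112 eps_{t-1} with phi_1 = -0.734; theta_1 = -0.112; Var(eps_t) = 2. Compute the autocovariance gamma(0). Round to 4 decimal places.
\gamma(0) = 5.1034

Multiply the model equation by X_{t-k} and take expectations. With theta_0 = psi_0 = 1 and psi_j the MA(infinity) weights, this gives
  gamma(k) - sum_i phi_i gamma(k-i) = c_k,
  c_k = sigma^2 * sum_{j=k..q} theta_j psi_{j-k}   (c_k = 0 for k > q),
using gamma(-m) = gamma(m).
psi-weights needed (psi_j = theta_j + sum_i phi_i psi_{j-i}):
  psi_1 = theta_1 + phi_1 = -0.112 + (-0.734) = -0.846
Right-hand sides:
  c_0 = sigma^2 (1 + theta_1 psi_1) = 2 * (1 + (-0.112)(-0.846)) = 2 * 1.094752 = 2.189504
  c_1 = sigma^2 theta_1 = 2 * (-0.112) = -0.224
  c_2 = 0
Equations for k = 0 and k = 1 (AR order 1):
  gamma(0) = phi_1 gamma(1) + c_0
  gamma(1) = phi_1 gamma(0) + c_1
Substituting the second into the first: gamma(0) (1 - phi_1^2) = c_0 + phi_1 c_1, so
  gamma(0) = (c_0 + phi_1 c_1) / (1 - phi_1^2) = (2.189504 + (-0.734)(-0.224)) / (1 - (-0.734)^2) = 2.35392 / 0.461244 = 5.103416.
Therefore gamma(0) = 5.1034 (to 4 decimal places).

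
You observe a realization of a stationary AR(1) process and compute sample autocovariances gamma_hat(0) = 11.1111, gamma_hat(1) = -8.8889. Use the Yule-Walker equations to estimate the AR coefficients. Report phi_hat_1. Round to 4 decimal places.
\hat\phi_{1} = -0.8000

The Yule-Walker equations for an AR(p) process read, in matrix form,
  Gamma_p phi = r_p,   with   (Gamma_p)_{ij} = gamma(|i - j|),
                       (r_p)_i = gamma(i),   i,j = 1..p.
Substitute the sample gammas (Toeplitz matrix and right-hand side of size 1):
  Gamma_p = [[11.1111]]
  r_p     = [-8.8889]
With p = 1 this is the single equation gamma(0) phi_1 = gamma(1):
  phi_hat_1 = gamma(1) / gamma(0) = -8.8889 / 11.1111 = -0.8000.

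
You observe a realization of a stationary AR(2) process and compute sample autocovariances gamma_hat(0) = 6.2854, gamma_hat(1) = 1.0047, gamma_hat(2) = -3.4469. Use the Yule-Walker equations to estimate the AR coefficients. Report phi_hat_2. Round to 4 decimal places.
\hat\phi_{2} = -0.5890

The Yule-Walker equations for an AR(p) process read, in matrix form,
  Gamma_p phi = r_p,   with   (Gamma_p)_{ij} = gamma(|i - j|),
                       (r_p)_i = gamma(i),   i,j = 1..p.
Substitute the sample gammas (Toeplitz matrix and right-hand side of size 2):
  Gamma_p = [[6.2854, 1.0047], [1.0047, 6.2854]]
  r_p     = [1.0047, -3.4469]
Written out:
  6.2854 phi_1 + 1.0047 phi_2 = 1.0047
  1.0047 phi_1 + 6.2854 phi_2 = -3.4469
Solve by Cramer's rule:
  det = gamma(0)^2 - gamma(1)^2 = (6.2854)^2 - (1.0047)^2 = 39.50625316 - 1.00942209 = 38.49683107
  phi_hat_1 = [gamma(1) gamma(0) - gamma(1) gamma(2)] / det = [(1.0047)(6.2854) - (1.0047)(-3.4469)] / 38.49683107 = 9.77804181 / 38.49683107 = 0.254
  phi_hat_2 = [gamma(0) gamma(2) - gamma(1)^2] / det = [(6.2854)(-3.4469) - (1.0047)^2] / 38.49683107 = -22.67456735 / 38.49683107 = -0.589
So phi_hat = [0.2540, -0.5890].
Therefore phi_hat_2 = -0.5890.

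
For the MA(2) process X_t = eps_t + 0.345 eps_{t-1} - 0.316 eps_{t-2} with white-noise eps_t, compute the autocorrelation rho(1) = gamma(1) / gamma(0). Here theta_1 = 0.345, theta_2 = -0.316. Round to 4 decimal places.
\rho(1) = 0.1936

For an MA(q) process with theta_0 = 1, the autocovariance is
  gamma(k) = sigma^2 * sum_{i=0..q-k} theta_i * theta_{i+k},
and rho(k) = gamma(k) / gamma(0). Sigma^2 cancels.
  numerator   = (1)*(0.345) + (0.345)*(-0.316) = 0.23598.
  denominator = (1)^2 + (0.345)^2 + (-0.316)^2 = 1.218881.
  rho(1) = 0.23598 / 1.218881 = 0.1936.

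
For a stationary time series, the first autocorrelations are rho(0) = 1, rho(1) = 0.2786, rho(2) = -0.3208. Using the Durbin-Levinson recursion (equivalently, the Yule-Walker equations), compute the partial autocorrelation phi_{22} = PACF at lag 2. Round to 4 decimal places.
\phi_{22} = -0.4319

The PACF at lag k is phi_{kk}, the last component of the solution
to the Yule-Walker system G_k phi = r_k where
  (G_k)_{ij} = rho(|i - j|), (r_k)_i = rho(i), i,j = 1..k.
Equivalently, Durbin-Levinson gives phi_{kk} iteratively:
  phi_{11} = rho(1)
  phi_{kk} = [rho(k) - sum_{j=1..k-1} phi_{k-1,j} rho(k-j)]
            / [1 - sum_{j=1..k-1} phi_{k-1,j} rho(j)],
  phi_{k,j} = phi_{k-1,j} - phi_{kk} phi_{k-1,k-j},  j = 1..k-1.
Step k = 1:
  phi_11 = rho(1) = 0.2786.
Step k = 2:
  phi_22 = [rho(2) - phi_11 rho(1)] / [1 - phi_11 rho(1)] = [-0.3208 - (0.2786)(0.2786)] / [1 - (0.2786)(0.2786)]
         = -0.39841796 / 0.92238204 = -0.4319.
Therefore phi_{22} = -0.4319.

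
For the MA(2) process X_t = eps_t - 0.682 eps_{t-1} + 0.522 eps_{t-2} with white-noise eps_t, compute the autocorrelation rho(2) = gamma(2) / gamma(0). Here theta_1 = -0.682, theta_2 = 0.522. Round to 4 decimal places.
\rho(2) = 0.3004

For an MA(q) process with theta_0 = 1, the autocovariance is
  gamma(k) = sigma^2 * sum_{i=0..q-k} theta_i * theta_{i+k},
and rho(k) = gamma(k) / gamma(0). Sigma^2 cancels.
  numerator   = (1)*(0.522) = 0.522.
  denominator = (1)^2 + (-0.682)^2 + (0.522)^2 = 1.737608.
  rho(2) = 0.522 / 1.737608 = 0.3004.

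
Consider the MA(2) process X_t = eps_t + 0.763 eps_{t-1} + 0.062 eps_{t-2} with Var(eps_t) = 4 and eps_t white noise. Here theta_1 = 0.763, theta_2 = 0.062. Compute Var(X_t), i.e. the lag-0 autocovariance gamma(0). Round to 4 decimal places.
\gamma(0) = 6.3441

For an MA(q) process X_t = eps_t + sum_i theta_i eps_{t-i} with
Var(eps_t) = sigma^2, the variance is
  gamma(0) = sigma^2 * (1 + sum_i theta_i^2).
  sum_i theta_i^2 = (0.763)^2 + (0.062)^2 = 0.582169 + 0.003844 = 0.586013.
  gamma(0) = 4 * (1 + 0.586013) = 4 * 1.586013 = 6.344052, which rounds to 6.3441.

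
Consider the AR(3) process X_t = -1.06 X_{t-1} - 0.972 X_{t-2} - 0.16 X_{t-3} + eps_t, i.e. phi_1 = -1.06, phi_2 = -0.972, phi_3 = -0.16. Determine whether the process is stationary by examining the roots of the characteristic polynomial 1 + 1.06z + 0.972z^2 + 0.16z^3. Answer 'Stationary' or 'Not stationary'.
\text{Stationary}

The AR(p) characteristic polynomial is P(z) = 1 + 1.06z + 0.972z^2 + 0.16z^3.
Stationarity requires all roots to lie outside the unit circle, i.e. |z| > 1 for every root.
Degree 3: look for a simple real root z0 first, then factor out (1 - z/z0) and solve the remaining quadratic.
Testing z0 = -5: P(-5) = 1 + (1.06)(-5) + (0.972)(-5)^2 + (0.16)(-5)^3
  = 1 + (-5.3) + (24.3) + (-20) = 0.  So z_0 = -5 is a root, |z_0| = 5.
Divide out the factor (1 + 0.2 z) = (1 - z/z0) (since 1/z0 = -0.2):
  P(z) = (1 + 0.2 z)(1 + (0.86) z + (0.8) z^2)
  [check: z-coef 0.86 - (-0.2) = 1.06; z^2-coef 0.8 - (-0.2)(0.86) = 0.972; z^3-coef -(-0.2)(0.8) = 0.16.]
Remaining roots from the quadratic factor 1 + (0.86) z + (0.8) z^2:
  Set 1 + (0.86) z + (0.8) z^2 = 0, i.e. a z^2 + b z + c = 0 with a = 0.8, b = 0.86, c = 1.
  Discriminant D = b^2 - 4ac = (0.86)^2 - 4*(0.8)*1 = 0.7396 - (3.2) = -2.4604.
  D < 0, so the roots are the complex-conjugate pair z = (-b +/- i sqrt(-D)) / (2a) = -0.5375 +/- 0.9804i.
  For a conjugate pair |z|^2 = z * conj(z) = (product of roots) = c/a = 1/(0.8) = 1.25, so |z| = sqrt(1.25) = 1.118 for both roots.
Moduli of all roots: 5.0000, 1.1180, 1.1180.
All moduli strictly greater than 1? Yes.
Verdict: Stationary.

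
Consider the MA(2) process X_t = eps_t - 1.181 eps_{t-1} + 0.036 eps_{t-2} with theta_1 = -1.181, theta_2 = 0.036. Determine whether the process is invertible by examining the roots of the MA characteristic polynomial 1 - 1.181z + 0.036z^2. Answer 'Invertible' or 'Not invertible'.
\text{Not invertible}

The MA(q) characteristic polynomial is P(z) = 1 - 1.181z + 0.036z^2.
Invertibility requires all roots to lie outside the unit circle, i.e. |z| > 1 for every root.
Set 1 + (-1.181) z + (0.036) z^2 = 0, i.e. a z^2 + b z + c = 0 with a = 0.036, b = -1.181, c = 1.
Discriminant D = b^2 - 4ac = (-1.181)^2 - 4*(0.036)*1 = 1.394761 - (0.144) = 1.250761.
D >= 0, so the roots are real: z = (-b +/- sqrt(D)) / (2a) = (1.181 +/- 1.118374) / (0.072).
  z_1 = (1.181 + 1.118374) / (0.072) = 31.9358,   |z_1| = 31.9358.
  z_2 = (1.181 - 1.118374) / (0.072) = 0.8698,   |z_2| = 0.8698.
Moduli of all roots: 31.9358, 0.8698.
All moduli strictly greater than 1? No.
Verdict: Not invertible.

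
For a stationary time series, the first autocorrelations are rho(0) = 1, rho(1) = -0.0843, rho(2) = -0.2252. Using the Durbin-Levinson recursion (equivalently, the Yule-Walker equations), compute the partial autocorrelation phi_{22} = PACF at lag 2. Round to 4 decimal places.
\phi_{22} = -0.2340

The PACF at lag k is phi_{kk}, the last component of the solution
to the Yule-Walker system G_k phi = r_k where
  (G_k)_{ij} = rho(|i - j|), (r_k)_i = rho(i), i,j = 1..k.
Equivalently, Durbin-Levinson gives phi_{kk} iteratively:
  phi_{11} = rho(1)
  phi_{kk} = [rho(k) - sum_{j=1..k-1} phi_{k-1,j} rho(k-j)]
            / [1 - sum_{j=1..k-1} phi_{k-1,j} rho(j)],
  phi_{k,j} = phi_{k-1,j} - phi_{kk} phi_{k-1,k-j},  j = 1..k-1.
Step k = 1:
  phi_11 = rho(1) = -0.0843.
Step k = 2:
  phi_22 = [rho(2) - phi_11 rho(1)] / [1 - phi_11 rho(1)] = [-0.2252 - (-0.0843)(-0.0843)] / [1 - (-0.0843)(-0.0843)]
         = -0.23230649 / 0.99289351 = -0.234.
Therefore phi_{22} = -0.2340.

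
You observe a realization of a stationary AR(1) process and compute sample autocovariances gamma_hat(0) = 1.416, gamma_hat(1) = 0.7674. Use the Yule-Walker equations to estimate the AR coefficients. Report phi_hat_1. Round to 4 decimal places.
\hat\phi_{1} = 0.5419

The Yule-Walker equations for an AR(p) process read, in matrix form,
  Gamma_p phi = r_p,   with   (Gamma_p)_{ij} = gamma(|i - j|),
                       (r_p)_i = gamma(i),   i,j = 1..p.
Substitute the sample gammas (Toeplitz matrix and right-hand side of size 1):
  Gamma_p = [[1.416]]
  r_p     = [0.7674]
With p = 1 this is the single equation gamma(0) phi_1 = gamma(1):
  phi_hat_1 = gamma(1) / gamma(0) = 0.7674 / 1.416 = 0.5419.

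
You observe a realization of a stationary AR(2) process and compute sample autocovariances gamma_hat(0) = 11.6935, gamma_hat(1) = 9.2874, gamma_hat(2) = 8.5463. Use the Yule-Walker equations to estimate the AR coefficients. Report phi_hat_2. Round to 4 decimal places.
\hat\phi_{2} = 0.2710

The Yule-Walker equations for an AR(p) process read, in matrix form,
  Gamma_p phi = r_p,   with   (Gamma_p)_{ij} = gamma(|i - j|),
                       (r_p)_i = gamma(i),   i,j = 1..p.
Substitute the sample gammas (Toeplitz matrix and right-hand side of size 2):
  Gamma_p = [[11.6935, 9.2874], [9.2874, 11.6935]]
  r_p     = [9.2874, 8.5463]
Written out:
  11.6935 phi_1 + 9.2874 phi_2 = 9.2874
  9.2874 phi_1 + 11.6935 phi_2 = 8.5463
Solve by Cramer's rule:
  det = gamma(0)^2 - gamma(1)^2 = (11.6935)^2 - (9.2874)^2 = 136.73794225 - 86.25579876 = 50.48214349
  phi_hat_1 = [gamma(1) gamma(0) - gamma(1) gamma(2)] / det = [(9.2874)(11.6935) - (9.2874)(8.5463)] / 50.48214349 = 29.22930528 / 50.48214349 = 0.579
  phi_hat_2 = [gamma(0) gamma(2) - gamma(1)^2] / det = [(11.6935)(8.5463) - (9.2874)^2] / 50.48214349 = 13.68036029 / 50.48214349 = 0.271
So phi_hat = [0.5790, 0.2710].
Therefore phi_hat_2 = 0.2710.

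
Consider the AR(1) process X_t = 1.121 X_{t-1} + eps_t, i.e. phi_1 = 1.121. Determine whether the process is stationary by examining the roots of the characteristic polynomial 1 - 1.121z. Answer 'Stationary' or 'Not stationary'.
\text{Not stationary}

The AR(p) characteristic polynomial is P(z) = 1 - 1.121z.
Stationarity requires all roots to lie outside the unit circle, i.e. |z| > 1 for every root.
This is linear in z: 1 + (-1.121) z = 0  =>  z = -1/(-1.121) = 0.892061,  |z| = 0.892061.
Moduli of all roots: 0.8921.
All moduli strictly greater than 1? No.
Verdict: Not stationary.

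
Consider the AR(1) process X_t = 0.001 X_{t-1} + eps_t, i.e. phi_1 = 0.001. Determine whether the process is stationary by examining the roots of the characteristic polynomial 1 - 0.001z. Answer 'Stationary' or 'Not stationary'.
\text{Stationary}

The AR(p) characteristic polynomial is P(z) = 1 - 0.001z.
Stationarity requires all roots to lie outside the unit circle, i.e. |z| > 1 for every root.
This is linear in z: 1 + (-0.001) z = 0  =>  z = -1/(-0.001) = 1000,  |z| = 1000.
Moduli of all roots: 1000.0000.
All moduli strictly greater than 1? Yes.
Verdict: Stationary.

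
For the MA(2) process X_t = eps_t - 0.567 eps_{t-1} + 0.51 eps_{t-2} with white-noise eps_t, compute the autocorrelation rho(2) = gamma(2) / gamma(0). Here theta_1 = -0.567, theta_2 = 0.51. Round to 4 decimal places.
\rho(2) = 0.3225

For an MA(q) process with theta_0 = 1, the autocovariance is
  gamma(k) = sigma^2 * sum_{i=0..q-k} theta_i * theta_{i+k},
and rho(k) = gamma(k) / gamma(0). Sigma^2 cancels.
  numerator   = (1)*(0.51) = 0.51.
  denominator = (1)^2 + (-0.567)^2 + (0.51)^2 = 1.581589.
  rho(2) = 0.51 / 1.581589 = 0.3225.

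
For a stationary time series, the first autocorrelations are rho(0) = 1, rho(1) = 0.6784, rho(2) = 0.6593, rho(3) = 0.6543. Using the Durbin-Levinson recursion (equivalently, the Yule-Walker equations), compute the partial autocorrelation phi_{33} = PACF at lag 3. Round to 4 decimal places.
\phi_{33} = 0.2611

The PACF at lag k is phi_{kk}, the last component of the solution
to the Yule-Walker system G_k phi = r_k where
  (G_k)_{ij} = rho(|i - j|), (r_k)_i = rho(i), i,j = 1..k.
Equivalently, Durbin-Levinson gives phi_{kk} iteratively:
  phi_{11} = rho(1)
  phi_{kk} = [rho(k) - sum_{j=1..k-1} phi_{k-1,j} rho(k-j)]
            / [1 - sum_{j=1..k-1} phi_{k-1,j} rho(j)],
  phi_{k,j} = phi_{k-1,j} - phi_{kk} phi_{k-1,k-j},  j = 1..k-1.
Step k = 1:
  phi_11 = rho(1) = 0.6784.
Step k = 2:
  phi_22 = [rho(2) - phi_11 rho(1)] / [1 - phi_11 rho(1)] = [0.6593 - (0.6784)(0.6784)] / [1 - (0.6784)(0.6784)]
         = 0.19907344 / 0.53977344 = 0.368809.
  Update: phi_21 = phi_11 - phi_22 phi_11 = 0.6784 - (0.368809)(0.6784) = 0.4282.
Step k = 3:
  phi_33 = [rho(3) - phi_21 rho(2) - phi_22 rho(1)] / [1 - phi_21 rho(1) - phi_22 rho(2)]
    numerator   = 0.6543 - (0.4282)(0.6593) - (0.368809)(0.6784) = 0.12178767
    denominator = 1 - (0.4282)(0.6784) - (0.368809)(0.6593) = 0.46635331
  phi_33 = 0.12178767 / 0.46635331 = 0.2611.
Therefore phi_{33} = 0.2611.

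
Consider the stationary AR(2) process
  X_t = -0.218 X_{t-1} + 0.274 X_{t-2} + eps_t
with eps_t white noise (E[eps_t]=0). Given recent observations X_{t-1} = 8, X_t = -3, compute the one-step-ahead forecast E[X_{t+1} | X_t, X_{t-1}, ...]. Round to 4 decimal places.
E[X_{t+1} \mid \mathcal F_t] = 2.8460

For an AR(p) model X_t = c + sum_i phi_i X_{t-i} + eps_t, the
one-step-ahead conditional mean is
  E[X_{t+1} | X_t, ...] = c + sum_i phi_i X_{t+1-i}.
Substitute known values:
  E[X_{t+1} | ...] = (-0.218) * (-3) + (0.274) * (8)
                   = 2.8460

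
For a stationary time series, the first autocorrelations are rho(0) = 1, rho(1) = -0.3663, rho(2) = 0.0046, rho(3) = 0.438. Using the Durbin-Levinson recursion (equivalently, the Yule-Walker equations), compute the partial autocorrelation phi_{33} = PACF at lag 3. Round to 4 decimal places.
\phi_{33} = 0.4550

The PACF at lag k is phi_{kk}, the last component of the solution
to the Yule-Walker system G_k phi = r_k where
  (G_k)_{ij} = rho(|i - j|), (r_k)_i = rho(i), i,j = 1..k.
Equivalently, Durbin-Levinson gives phi_{kk} iteratively:
  phi_{11} = rho(1)
  phi_{kk} = [rho(k) - sum_{j=1..k-1} phi_{k-1,j} rho(k-j)]
            / [1 - sum_{j=1..k-1} phi_{k-1,j} rho(j)],
  phi_{k,j} = phi_{k-1,j} - phi_{kk} phi_{k-1,k-j},  j = 1..k-1.
Step k = 1:
  phi_11 = rho(1) = -0.3663.
Step k = 2:
  phi_22 = [rho(2) - phi_11 rho(1)] / [1 - phi_11 rho(1)] = [0.0046 - (-0.3663)(-0.3663)] / [1 - (-0.3663)(-0.3663)]
         = -0.12957569 / 0.86582431 = -0.149656.
  Update: phi_21 = phi_11 - phi_22 phi_11 = -0.3663 - (-0.149656)(-0.3663) = -0.421119.
Step k = 3:
  phi_33 = [rho(3) - phi_21 rho(2) - phi_22 rho(1)] / [1 - phi_21 rho(1) - phi_22 rho(2)]
    numerator   = 0.438 - (-0.421119)(0.0046) - (-0.149656)(-0.3663) = 0.3851182
    denominator = 1 - (-0.421119)(-0.3663) - (-0.149656)(0.0046) = 0.84643255
  phi_33 = 0.3851182 / 0.84643255 = 0.455.
Therefore phi_{33} = 0.4550.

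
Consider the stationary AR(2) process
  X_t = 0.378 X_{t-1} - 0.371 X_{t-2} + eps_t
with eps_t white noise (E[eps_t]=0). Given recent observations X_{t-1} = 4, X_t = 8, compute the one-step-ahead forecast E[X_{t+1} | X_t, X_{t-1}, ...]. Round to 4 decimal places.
E[X_{t+1} \mid \mathcal F_t] = 1.5400

For an AR(p) model X_t = c + sum_i phi_i X_{t-i} + eps_t, the
one-step-ahead conditional mean is
  E[X_{t+1} | X_t, ...] = c + sum_i phi_i X_{t+1-i}.
Substitute known values:
  E[X_{t+1} | ...] = (0.378) * (8) + (-0.371) * (4)
                   = 1.5400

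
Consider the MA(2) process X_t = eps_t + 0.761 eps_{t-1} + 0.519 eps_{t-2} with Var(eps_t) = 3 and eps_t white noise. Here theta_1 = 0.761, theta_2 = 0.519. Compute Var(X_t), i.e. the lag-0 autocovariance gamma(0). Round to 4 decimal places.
\gamma(0) = 5.5454

For an MA(q) process X_t = eps_t + sum_i theta_i eps_{t-i} with
Var(eps_t) = sigma^2, the variance is
  gamma(0) = sigma^2 * (1 + sum_i theta_i^2).
  sum_i theta_i^2 = (0.761)^2 + (0.519)^2 = 0.579121 + 0.269361 = 0.848482.
  gamma(0) = 3 * (1 + 0.848482) = 3 * 1.848482 = 5.545446, which rounds to 5.5454.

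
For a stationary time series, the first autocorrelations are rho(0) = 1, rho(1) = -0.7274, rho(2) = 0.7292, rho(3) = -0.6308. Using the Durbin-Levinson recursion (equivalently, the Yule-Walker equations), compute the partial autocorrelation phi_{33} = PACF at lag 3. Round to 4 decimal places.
\phi_{33} = -0.0432

The PACF at lag k is phi_{kk}, the last component of the solution
to the Yule-Walker system G_k phi = r_k where
  (G_k)_{ij} = rho(|i - j|), (r_k)_i = rho(i), i,j = 1..k.
Equivalently, Durbin-Levinson gives phi_{kk} iteratively:
  phi_{11} = rho(1)
  phi_{kk} = [rho(k) - sum_{j=1..k-1} phi_{k-1,j} rho(k-j)]
            / [1 - sum_{j=1..k-1} phi_{k-1,j} rho(j)],
  phi_{k,j} = phi_{k-1,j} - phi_{kk} phi_{k-1,k-j},  j = 1..k-1.
Step k = 1:
  phi_11 = rho(1) = -0.7274.
Step k = 2:
  phi_22 = [rho(2) - phi_11 rho(1)] / [1 - phi_11 rho(1)] = [0.7292 - (-0.7274)(-0.7274)] / [1 - (-0.7274)(-0.7274)]
         = 0.20008924 / 0.47088924 = 0.424918.
  Update: phi_21 = phi_11 - phi_22 phi_11 = -0.7274 - (0.424918)(-0.7274) = -0.418315.
Step k = 3:
  phi_33 = [rho(3) - phi_21 rho(2) - phi_22 rho(1)] / [1 - phi_21 rho(1) - phi_22 rho(2)]
    numerator   = -0.6308 - (-0.418315)(0.7292) - (0.424918)(-0.7274) = -0.01667964
    denominator = 1 - (-0.418315)(-0.7274) - (0.424918)(0.7292) = 0.38586775
  phi_33 = -0.01667964 / 0.38586775 = -0.0432.
Therefore phi_{33} = -0.0432.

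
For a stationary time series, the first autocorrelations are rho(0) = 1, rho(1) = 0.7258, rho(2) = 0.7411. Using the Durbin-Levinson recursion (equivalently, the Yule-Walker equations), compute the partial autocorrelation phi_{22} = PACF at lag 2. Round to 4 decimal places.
\phi_{22} = 0.4529

The PACF at lag k is phi_{kk}, the last component of the solution
to the Yule-Walker system G_k phi = r_k where
  (G_k)_{ij} = rho(|i - j|), (r_k)_i = rho(i), i,j = 1..k.
Equivalently, Durbin-Levinson gives phi_{kk} iteratively:
  phi_{11} = rho(1)
  phi_{kk} = [rho(k) - sum_{j=1..k-1} phi_{k-1,j} rho(k-j)]
            / [1 - sum_{j=1..k-1} phi_{k-1,j} rho(j)],
  phi_{k,j} = phi_{k-1,j} - phi_{kk} phi_{k-1,k-j},  j = 1..k-1.
Step k = 1:
  phi_11 = rho(1) = 0.7258.
Step k = 2:
  phi_22 = [rho(2) - phi_11 rho(1)] / [1 - phi_11 rho(1)] = [0.7411 - (0.7258)(0.7258)] / [1 - (0.7258)(0.7258)]
         = 0.21431436 / 0.47321436 = 0.4529.
Therefore phi_{22} = 0.4529.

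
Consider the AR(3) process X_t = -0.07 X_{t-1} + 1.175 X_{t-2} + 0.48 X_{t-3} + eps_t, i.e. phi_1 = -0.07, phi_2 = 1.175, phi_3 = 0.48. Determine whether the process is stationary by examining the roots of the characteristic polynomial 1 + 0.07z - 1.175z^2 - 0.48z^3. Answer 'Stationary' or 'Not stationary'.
\text{Not stationary}

The AR(p) characteristic polynomial is P(z) = 1 + 0.07z - 1.175z^2 - 0.48z^3.
Stationarity requires all roots to lie outside the unit circle, i.e. |z| > 1 for every root.
Degree 3: look for a simple real root z0 first, then factor out (1 - z/z0) and solve the remaining quadratic.
Testing z0 = -2: P(-2) = 1 + (0.07)(-2) + (-1.175)(-2)^2 + (-0.48)(-2)^3
  = 1 + (-0.14) + (-4.7) + (3.84) = 0.  So z_0 = -2 is a root, |z_0| = 2.
Divide out the factor (1 + 0.5 z) = (1 - z/z0) (since 1/z0 = -0.5):
  P(z) = (1 + 0.5 z)(1 + (-0.43) z + (-0.96) z^2)
  [check: z-coef -0.43 - (-0.5) = 0.07; z^2-coef -0.96 - (-0.5)(-0.43) = -1.175; z^3-coef -(-0.5)(-0.96) = -0.48.]
Remaining roots from the quadratic factor 1 + (-0.43) z + (-0.96) z^2:
  Set 1 + (-0.43) z + (-0.96) z^2 = 0, i.e. a z^2 + b z + c = 0 with a = -0.96, b = -0.43, c = 1.
  Discriminant D = b^2 - 4ac = (-0.43)^2 - 4*(-0.96)*1 = 0.1849 - (-3.84) = 4.0249.
  D >= 0, so the roots are real: z = (-b +/- sqrt(D)) / (2a) = (0.43 +/- 2.006215) / (-1.92).
    z_1 = (0.43 + 2.006215) / (-1.92) = -1.2689,   |z_1| = 1.2689.
    z_2 = (0.43 - 2.006215) / (-1.92) = 0.8209,   |z_2| = 0.8209.
Moduli of all roots: 2.0000, 1.2689, 0.8209.
All moduli strictly greater than 1? No.
Verdict: Not stationary.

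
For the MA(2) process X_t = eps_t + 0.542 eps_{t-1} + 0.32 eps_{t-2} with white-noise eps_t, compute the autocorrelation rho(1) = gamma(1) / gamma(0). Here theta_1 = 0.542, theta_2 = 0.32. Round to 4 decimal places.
\rho(1) = 0.5124

For an MA(q) process with theta_0 = 1, the autocovariance is
  gamma(k) = sigma^2 * sum_{i=0..q-k} theta_i * theta_{i+k},
and rho(k) = gamma(k) / gamma(0). Sigma^2 cancels.
  numerator   = (1)*(0.542) + (0.542)*(0.32) = 0.71544.
  denominator = (1)^2 + (0.542)^2 + (0.32)^2 = 1.396164.
  rho(1) = 0.71544 / 1.396164 = 0.5124.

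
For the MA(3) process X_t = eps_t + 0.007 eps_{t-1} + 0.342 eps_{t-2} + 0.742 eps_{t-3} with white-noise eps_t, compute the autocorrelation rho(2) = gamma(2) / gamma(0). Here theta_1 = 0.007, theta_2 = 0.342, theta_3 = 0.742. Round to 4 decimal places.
\rho(2) = 0.2082

For an MA(q) process with theta_0 = 1, the autocovariance is
  gamma(k) = sigma^2 * sum_{i=0..q-k} theta_i * theta_{i+k},
and rho(k) = gamma(k) / gamma(0). Sigma^2 cancels.
  numerator   = (1)*(0.342) + (0.007)*(0.742) = 0.347194.
  denominator = (1)^2 + (0.007)^2 + (0.342)^2 + (0.742)^2 = 1.667577.
  rho(2) = 0.347194 / 1.667577 = 0.2082.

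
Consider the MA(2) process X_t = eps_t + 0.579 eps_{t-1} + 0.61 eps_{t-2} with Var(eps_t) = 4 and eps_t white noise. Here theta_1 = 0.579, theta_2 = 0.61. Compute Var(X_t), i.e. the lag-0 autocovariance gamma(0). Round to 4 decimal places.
\gamma(0) = 6.8294

For an MA(q) process X_t = eps_t + sum_i theta_i eps_{t-i} with
Var(eps_t) = sigma^2, the variance is
  gamma(0) = sigma^2 * (1 + sum_i theta_i^2).
  sum_i theta_i^2 = (0.579)^2 + (0.61)^2 = 0.335241 + 0.3721 = 0.707341.
  gamma(0) = 4 * (1 + 0.707341) = 4 * 1.707341 = 6.829364, which rounds to 6.8294.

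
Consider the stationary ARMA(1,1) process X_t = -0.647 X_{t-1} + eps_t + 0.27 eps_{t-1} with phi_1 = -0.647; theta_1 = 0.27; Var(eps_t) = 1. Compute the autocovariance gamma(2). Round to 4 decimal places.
\gamma(2) = 0.3463

Multiply the model equation by X_{t-k} and take expectations. With theta_0 = psi_0 = 1 and psi_j the MA(infinity) weights, this gives
  gamma(k) - sum_i phi_i gamma(k-i) = c_k,
  c_k = sigma^2 * sum_{j=k..q} theta_j psi_{j-k}   (c_k = 0 for k > q),
using gamma(-m) = gamma(m).
psi-weights needed (psi_j = theta_j + sum_i phi_i psi_{j-i}):
  psi_1 = theta_1 + phi_1 = 0.27 + (-0.647) = -0.377
Right-hand sides:
  c_0 = sigma^2 (1 + theta_1 psi_1) = 1 * (1 + (0.27)(-0.377)) = 1 * 0.89821 = 0.89821
  c_1 = sigma^2 theta_1 = 1 * (0.27) = 0.27
  c_2 = 0
Equations for k = 0 and k = 1 (AR order 1):
  gamma(0) = phi_1 gamma(1) + c_0
  gamma(1) = phi_1 gamma(0) + c_1
Substituting the second into the first: gamma(0) (1 - phi_1^2) = c_0 + phi_1 c_1, so
  gamma(0) = (c_0 + phi_1 c_1) / (1 - phi_1^2) = (0.89821 + (-0.647)(0.27)) / (1 - (-0.647)^2) = 0.72352 / 0.581391 = 1.244464.
  gamma(1) = phi_1 gamma(0) + c_1 = (-0.647)(1.244464) + (0.27) = -0.535168.
For k = 2 (> q): gamma(2) = phi_1 gamma(1) = (-0.647)(-0.535168) = 0.346254.
Therefore gamma(2) = 0.3463 (to 4 decimal places).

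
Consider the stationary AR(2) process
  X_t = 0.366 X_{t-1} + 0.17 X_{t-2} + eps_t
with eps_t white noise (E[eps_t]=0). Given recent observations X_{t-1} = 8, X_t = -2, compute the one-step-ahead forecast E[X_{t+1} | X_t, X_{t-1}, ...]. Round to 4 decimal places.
E[X_{t+1} \mid \mathcal F_t] = 0.6280

For an AR(p) model X_t = c + sum_i phi_i X_{t-i} + eps_t, the
one-step-ahead conditional mean is
  E[X_{t+1} | X_t, ...] = c + sum_i phi_i X_{t+1-i}.
Substitute known values:
  E[X_{t+1} | ...] = (0.366) * (-2) + (0.17) * (8)
                   = 0.6280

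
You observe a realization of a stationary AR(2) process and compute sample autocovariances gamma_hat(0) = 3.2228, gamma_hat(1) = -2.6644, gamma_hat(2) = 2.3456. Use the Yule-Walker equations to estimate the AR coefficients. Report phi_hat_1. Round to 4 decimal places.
\hat\phi_{1} = -0.7110

The Yule-Walker equations for an AR(p) process read, in matrix form,
  Gamma_p phi = r_p,   with   (Gamma_p)_{ij} = gamma(|i - j|),
                       (r_p)_i = gamma(i),   i,j = 1..p.
Substitute the sample gammas (Toeplitz matrix and right-hand side of size 2):
  Gamma_p = [[3.2228, -2.6644], [-2.6644, 3.2228]]
  r_p     = [-2.6644, 2.3456]
Written out:
  3.2228 phi_1 - 2.6644 phi_2 = -2.6644
  -2.6644 phi_1 + 3.2228 phi_2 = 2.3456
Solve by Cramer's rule:
  det = gamma(0)^2 - gamma(1)^2 = (3.2228)^2 - (-2.6644)^2 = 10.38643984 - 7.09902736 = 3.28741248
  phi_hat_1 = [gamma(1) gamma(0) - gamma(1) gamma(2)] / det = [(-2.6644)(3.2228) - (-2.6644)(2.3456)] / 3.28741248 = -2.33721168 / 3.28741248 = -0.711
  phi_hat_2 = [gamma(0) gamma(2) - gamma(1)^2] / det = [(3.2228)(2.3456) - (-2.6644)^2] / 3.28741248 = 0.46037232 / 3.28741248 = 0.14
So phi_hat = [-0.7110, 0.1400].
Therefore phi_hat_1 = -0.7110.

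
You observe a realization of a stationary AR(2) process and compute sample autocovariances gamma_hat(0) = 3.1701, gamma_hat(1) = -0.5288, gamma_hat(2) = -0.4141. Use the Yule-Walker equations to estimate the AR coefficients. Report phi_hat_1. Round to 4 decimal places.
\hat\phi_{1} = -0.1940

The Yule-Walker equations for an AR(p) process read, in matrix form,
  Gamma_p phi = r_p,   with   (Gamma_p)_{ij} = gamma(|i - j|),
                       (r_p)_i = gamma(i),   i,j = 1..p.
Substitute the sample gammas (Toeplitz matrix and right-hand side of size 2):
  Gamma_p = [[3.1701, -0.5288], [-0.5288, 3.1701]]
  r_p     = [-0.5288, -0.4141]
Written out:
  3.1701 phi_1 - 0.5288 phi_2 = -0.5288
  -0.5288 phi_1 + 3.1701 phi_2 = -0.4141
Solve by Cramer's rule:
  det = gamma(0)^2 - gamma(1)^2 = (3.1701)^2 - (-0.5288)^2 = 10.04953401 - 0.27962944 = 9.76990457
  phi_hat_1 = [gamma(1) gamma(0) - gamma(1) gamma(2)] / det = [(-0.5288)(3.1701) - (-0.5288)(-0.4141)] / 9.76990457 = -1.89532496 / 9.76990457 = -0.194
  phi_hat_2 = [gamma(0) gamma(2) - gamma(1)^2] / det = [(3.1701)(-0.4141) - (-0.5288)^2] / 9.76990457 = -1.59236785 / 9.76990457 = -0.163
So phi_hat = [-0.1940, -0.1630].
Therefore phi_hat_1 = -0.1940.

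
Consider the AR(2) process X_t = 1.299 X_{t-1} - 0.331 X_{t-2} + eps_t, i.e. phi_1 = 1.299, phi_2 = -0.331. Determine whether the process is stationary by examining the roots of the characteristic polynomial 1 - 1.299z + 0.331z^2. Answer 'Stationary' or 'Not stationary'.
\text{Stationary}

The AR(p) characteristic polynomial is P(z) = 1 - 1.299z + 0.331z^2.
Stationarity requires all roots to lie outside the unit circle, i.e. |z| > 1 for every root.
Set 1 + (-1.299) z + (0.331) z^2 = 0, i.e. a z^2 + b z + c = 0 with a = 0.331, b = -1.299, c = 1.
Discriminant D = b^2 - 4ac = (-1.299)^2 - 4*(0.331)*1 = 1.687401 - (1.324) = 0.363401.
D >= 0, so the roots are real: z = (-b +/- sqrt(D)) / (2a) = (1.299 +/- 0.602828) / (0.662).
  z_1 = (1.299 + 0.602828) / (0.662) = 2.8729,   |z_1| = 2.8729.
  z_2 = (1.299 - 0.602828) / (0.662) = 1.0516,   |z_2| = 1.0516.
Moduli of all roots: 2.8729, 1.0516.
All moduli strictly greater than 1? Yes.
Verdict: Stationary.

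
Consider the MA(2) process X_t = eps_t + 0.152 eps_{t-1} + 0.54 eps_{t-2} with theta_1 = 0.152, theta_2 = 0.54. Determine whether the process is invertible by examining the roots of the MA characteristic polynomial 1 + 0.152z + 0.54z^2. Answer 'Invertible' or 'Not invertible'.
\text{Invertible}

The MA(q) characteristic polynomial is P(z) = 1 + 0.152z + 0.54z^2.
Invertibility requires all roots to lie outside the unit circle, i.e. |z| > 1 for every root.
Set 1 + (0.152) z + (0.54) z^2 = 0, i.e. a z^2 + b z + c = 0 with a = 0.54, b = 0.152, c = 1.
Discriminant D = b^2 - 4ac = (0.152)^2 - 4*(0.54)*1 = 0.023104 - (2.16) = -2.136896.
D < 0, so the roots are the complex-conjugate pair z = (-b +/- i sqrt(-D)) / (2a) = -0.1407 +/- 1.3535i.
For a conjugate pair |z|^2 = z * conj(z) = (product of roots) = c/a = 1/(0.54) = 1.851852, so |z| = sqrt(1.851852) = 1.3608 for both roots.
Moduli of all roots: 1.3608, 1.3608.
All moduli strictly greater than 1? Yes.
Verdict: Invertible.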